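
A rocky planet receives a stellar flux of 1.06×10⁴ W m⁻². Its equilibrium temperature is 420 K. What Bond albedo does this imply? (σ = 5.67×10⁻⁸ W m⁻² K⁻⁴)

From T_eq⁴ = S(1−A)/(4σ): 1−A = 4σT_eq⁴/S.
1−A = 4 × 5.67×10⁻⁸ × (420)⁴ / 1.06×10⁴ = 0.666.

A ≈ 0.33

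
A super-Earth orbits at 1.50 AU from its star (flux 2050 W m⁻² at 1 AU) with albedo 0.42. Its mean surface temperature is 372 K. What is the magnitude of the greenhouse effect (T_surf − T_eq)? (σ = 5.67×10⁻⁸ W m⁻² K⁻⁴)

ΔT ≈ 152.3 K

S = 2050/1.50² = 911.1 W m⁻².
T_eq = [S(1−A)/(4σ)]^(1/4) = [911.1×0.58/(4×5.67×10⁻⁸)]^(1/4) = 219.7 K.
ΔT = T_surf − T_eq = 372 − 219.7.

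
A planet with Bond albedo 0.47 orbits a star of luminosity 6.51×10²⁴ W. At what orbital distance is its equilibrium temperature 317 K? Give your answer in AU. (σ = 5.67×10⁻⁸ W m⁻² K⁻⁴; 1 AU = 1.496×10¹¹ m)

From T_eq⁴ = L(1−A)/(16πσd²): d = √[L(1−A)/(16πσT_eq⁴)].
d = √[6.51×10²⁴ × 0.53 / (16π × 5.67×10⁻⁸ × (317)⁴)] = 1.09×10¹⁰ m = 0.0732 AU.

d ≈ 0.0732 AU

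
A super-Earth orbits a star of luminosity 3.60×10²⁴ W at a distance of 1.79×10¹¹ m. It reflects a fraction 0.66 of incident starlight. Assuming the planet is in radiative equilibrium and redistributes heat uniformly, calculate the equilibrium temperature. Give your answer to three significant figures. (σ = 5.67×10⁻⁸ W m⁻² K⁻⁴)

T_eq ≈ 60.5 K

Flux: S = L/(4πd²) = 3.60×10²⁴/(4π×(1.79×10¹¹)²) = 8.94 W m⁻².
Energy balance: absorbed = emitted ⇒ πR²·S(1−A) = 4πR²·σT_eq⁴, so T_eq⁴ = S(1−A)/(4σ).
T_eq = [8.94 × 0.34 / (4 × 5.67×10⁻⁸)]^(1/4) = (1.34×10⁷)^(1/4) = 60.5 K.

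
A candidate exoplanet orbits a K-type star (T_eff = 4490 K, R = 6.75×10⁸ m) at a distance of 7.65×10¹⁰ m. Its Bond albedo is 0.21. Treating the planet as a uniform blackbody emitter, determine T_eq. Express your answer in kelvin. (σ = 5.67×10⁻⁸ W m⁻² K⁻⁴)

T_eq ≈ 281 K

L = 4πR_⋆²σT_⋆⁴ = 4π(6.75×10⁸)² × 5.67×10⁻⁸ × (4490)⁴ = 1.32×10²⁶ W.
S = L/(4πd²) = 1790 W m⁻².
Energy balance: absorbed = emitted ⇒ πR²·S(1−A) = 4πR²·σT_eq⁴, so T_eq⁴ = S(1−A)/(4σ).
T_eq = [1790 × 0.79 / (4 × 5.67×10⁻⁸)]^(1/4) = (6.25×10⁹)^(1/4) = 281 K.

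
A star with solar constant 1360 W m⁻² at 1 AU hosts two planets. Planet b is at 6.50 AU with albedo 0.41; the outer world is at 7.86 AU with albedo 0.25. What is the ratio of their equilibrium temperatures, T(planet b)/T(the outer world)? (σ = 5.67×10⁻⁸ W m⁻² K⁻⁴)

T_eq = [S₀(1−A)/(4σd²)]^(1/4), so T ∝ (1−A)^(1/4) / √d.
T₁ = [1360×0.59/(4×5.67×10⁻⁸×6.50²)]^(1/4) = 95.66 K.
T₂ = [1360×0.75/(4×5.67×10⁻⁸×7.86²)]^(1/4) = 92.37 K.

T₁/T₂ ≈ 1.036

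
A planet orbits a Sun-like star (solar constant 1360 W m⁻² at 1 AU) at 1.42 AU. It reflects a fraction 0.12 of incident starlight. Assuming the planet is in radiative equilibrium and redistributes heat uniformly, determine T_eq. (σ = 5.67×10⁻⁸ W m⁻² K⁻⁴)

T_eq ≈ 226 K

Flux at 1.42 AU: S = 1360/1.42² = 674 W m⁻².
Energy balance: absorbed = emitted ⇒ πR²·S(1−A) = 4πR²·σT_eq⁴, so T_eq⁴ = S(1−A)/(4σ).
T_eq = [674 × 0.88 / (4 × 5.67×10⁻⁸)]^(1/4) = (2.62×10⁹)^(1/4) = 226 K.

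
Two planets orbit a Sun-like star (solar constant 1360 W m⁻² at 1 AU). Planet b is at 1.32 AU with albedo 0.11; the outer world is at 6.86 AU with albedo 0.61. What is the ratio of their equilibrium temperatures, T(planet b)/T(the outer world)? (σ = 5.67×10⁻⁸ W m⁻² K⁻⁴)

T_eq = [S₀(1−A)/(4σd²)]^(1/4), so T ∝ (1−A)^(1/4) / √d.
T₁ = [1360×0.89/(4×5.67×10⁻⁸×1.32²)]^(1/4) = 235.25 K.
T₂ = [1360×0.39/(4×5.67×10⁻⁸×6.86²)]^(1/4) = 83.96 K.

T₁/T₂ ≈ 2.802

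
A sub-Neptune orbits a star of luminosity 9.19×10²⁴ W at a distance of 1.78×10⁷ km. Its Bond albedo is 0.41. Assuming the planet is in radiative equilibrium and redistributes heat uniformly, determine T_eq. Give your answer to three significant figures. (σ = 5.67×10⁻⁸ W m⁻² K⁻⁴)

T_eq ≈ 278 K

d = 1.78×10⁷ km = 1.78×10¹⁰ m.
Flux: S = L/(4πd²) = 9.19×10²⁴/(4π×(1.78×10¹⁰)²) = 2310 W m⁻².
Energy balance: absorbed = emitted ⇒ πR²·S(1−A) = 4πR²·σT_eq⁴, so T_eq⁴ = S(1−A)/(4σ).
T_eq = [2310 × 0.59 / (4 × 5.67×10⁻⁸)]^(1/4) = (6.00×10⁹)^(1/4) = 278 K.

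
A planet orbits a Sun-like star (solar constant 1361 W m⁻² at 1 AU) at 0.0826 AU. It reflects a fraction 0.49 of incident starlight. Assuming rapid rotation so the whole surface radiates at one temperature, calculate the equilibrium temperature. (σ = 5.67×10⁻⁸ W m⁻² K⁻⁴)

T_eq ≈ 818 K

Flux at 0.0826 AU: S = 1361/0.0826² = 1.99×10⁵ W m⁻².
Energy balance: absorbed = emitted ⇒ πR²·S(1−A) = 4πR²·σT_eq⁴, so T_eq⁴ = S(1−A)/(4σ).
T_eq = [1.99×10⁵ × 0.51 / (4 × 5.67×10⁻⁸)]^(1/4) = (4.49×10¹¹)^(1/4) = 818 K.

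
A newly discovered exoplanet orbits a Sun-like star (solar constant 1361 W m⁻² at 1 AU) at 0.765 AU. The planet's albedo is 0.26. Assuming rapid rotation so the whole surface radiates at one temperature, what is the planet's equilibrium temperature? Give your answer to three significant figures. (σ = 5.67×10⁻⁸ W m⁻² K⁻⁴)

Flux at 0.765 AU: S = 1361/0.765² = 2330 W m⁻².
Energy balance: absorbed = emitted ⇒ πR²·S(1−A) = 4πR²·σT_eq⁴, so T_eq⁴ = S(1−A)/(4σ).
T_eq = [2330 × 0.74 / (4 × 5.67×10⁻⁸)]^(1/4) = (7.59×10⁹)^(1/4) = 295 K.

T_eq ≈ 295 K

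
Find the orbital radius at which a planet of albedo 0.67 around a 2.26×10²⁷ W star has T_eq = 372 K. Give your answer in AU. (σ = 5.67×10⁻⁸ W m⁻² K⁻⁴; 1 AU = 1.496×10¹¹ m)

From T_eq⁴ = L(1−A)/(16πσd²): d = √[L(1−A)/(16πσT_eq⁴)].
d = √[2.26×10²⁷ × 0.33 / (16π × 5.67×10⁻⁸ × (372)⁴)] = 1.17×10¹¹ m = 0.781 AU.

d ≈ 0.781 AU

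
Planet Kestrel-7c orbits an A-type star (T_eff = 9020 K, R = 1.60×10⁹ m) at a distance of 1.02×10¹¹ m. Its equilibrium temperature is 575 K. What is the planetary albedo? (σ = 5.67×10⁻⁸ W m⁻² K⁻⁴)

L = 4πR_⋆²σT_⋆⁴ = 4π(1.60×10⁹)² × 5.67×10⁻⁸ × (9020)⁴ = 1.21×10²⁸ W.
S = L/(4πd²) = 9.24×10⁴ W m⁻².
From T_eq⁴ = S(1−A)/(4σ): 1−A = 4σT_eq⁴/S.
1−A = 4 × 5.67×10⁻⁸ × (575)⁴ / 9.24×10⁴ = 0.268.

A ≈ 0.73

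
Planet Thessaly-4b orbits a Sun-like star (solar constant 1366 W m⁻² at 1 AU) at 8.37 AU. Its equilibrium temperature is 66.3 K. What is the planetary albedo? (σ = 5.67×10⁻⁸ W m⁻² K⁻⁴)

Flux at 8.37 AU: S = 1366/8.37² = 19.5 W m⁻².
From T_eq⁴ = S(1−A)/(4σ): 1−A = 4σT_eq⁴/S.
1−A = 4 × 5.67×10⁻⁸ × (66.3)⁴ / 19.5 = 0.225.

A ≈ 0.78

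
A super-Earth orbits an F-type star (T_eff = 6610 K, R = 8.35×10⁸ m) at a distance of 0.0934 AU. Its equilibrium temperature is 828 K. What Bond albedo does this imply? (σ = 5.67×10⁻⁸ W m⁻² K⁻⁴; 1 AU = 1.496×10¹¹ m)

d = 0.0934 AU = 1.40×10¹⁰ m.
L = 4πR_⋆²σT_⋆⁴ = 4π(8.35×10⁸)² × 5.67×10⁻⁸ × (6610)⁴ = 9.48×10²⁶ W.
S = L/(4πd²) = 3.87×10⁵ W m⁻².
From T_eq⁴ = S(1−A)/(4σ): 1−A = 4σT_eq⁴/S.
1−A = 4 × 5.67×10⁻⁸ × (828)⁴ / 3.87×10⁵ = 0.276.

A ≈ 0.72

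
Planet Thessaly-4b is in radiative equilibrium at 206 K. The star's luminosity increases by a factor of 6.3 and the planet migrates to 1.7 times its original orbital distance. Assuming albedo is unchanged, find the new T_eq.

T_eq ≈ 250 K

T_eq ∝ L^(1/4) · d^(−1/2).
T′ = 206 × 6.3^(1/4) / 1.7^(1/2) = 250 K.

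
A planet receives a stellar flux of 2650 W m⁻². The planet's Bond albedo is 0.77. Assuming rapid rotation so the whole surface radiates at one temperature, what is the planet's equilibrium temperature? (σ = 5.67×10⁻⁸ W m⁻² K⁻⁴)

Energy balance: absorbed = emitted ⇒ πR²·S(1−A) = 4πR²·σT_eq⁴, so T_eq⁴ = S(1−A)/(4σ).
T_eq = [2650 × 0.23 / (4 × 5.67×10⁻⁸)]^(1/4) = (2.69×10⁹)^(1/4) = 228 K.

T_eq ≈ 228 K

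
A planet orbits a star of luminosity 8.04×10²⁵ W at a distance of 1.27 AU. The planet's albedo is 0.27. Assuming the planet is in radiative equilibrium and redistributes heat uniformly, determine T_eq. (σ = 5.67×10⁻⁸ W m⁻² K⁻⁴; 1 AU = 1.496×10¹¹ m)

d = 1.27 AU = 1.90×10¹¹ m.
Flux: S = L/(4πd²) = 8.04×10²⁵/(4π×(1.90×10¹¹)²) = 177 W m⁻².
Energy balance: absorbed = emitted ⇒ πR²·S(1−A) = 4πR²·σT_eq⁴, so T_eq⁴ = S(1−A)/(4σ).
T_eq = [177 × 0.73 / (4 × 5.67×10⁻⁸)]^(1/4) = (5.70×10⁸)^(1/4) = 155 K.

T_eq ≈ 155 K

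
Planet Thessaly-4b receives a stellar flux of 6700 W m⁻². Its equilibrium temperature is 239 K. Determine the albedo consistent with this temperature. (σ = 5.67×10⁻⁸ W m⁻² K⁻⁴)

From T_eq⁴ = S(1−A)/(4σ): 1−A = 4σT_eq⁴/S.
1−A = 4 × 5.67×10⁻⁸ × (239)⁴ / 6700 = 0.110.

A ≈ 0.89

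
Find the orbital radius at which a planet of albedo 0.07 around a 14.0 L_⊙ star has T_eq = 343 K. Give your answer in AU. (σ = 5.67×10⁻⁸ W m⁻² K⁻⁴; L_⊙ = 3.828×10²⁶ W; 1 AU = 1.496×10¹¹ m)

L = 14.0 × 3.828×10²⁶ = 5.36×10²⁷ W.
From T_eq⁴ = L(1−A)/(16πσd²): d = √[L(1−A)/(16πσT_eq⁴)].
d = √[5.36×10²⁷ × 0.93 / (16π × 5.67×10⁻⁸ × (343)⁴)] = 3.55×10¹¹ m = 2.38 AU.

d ≈ 2.38 AU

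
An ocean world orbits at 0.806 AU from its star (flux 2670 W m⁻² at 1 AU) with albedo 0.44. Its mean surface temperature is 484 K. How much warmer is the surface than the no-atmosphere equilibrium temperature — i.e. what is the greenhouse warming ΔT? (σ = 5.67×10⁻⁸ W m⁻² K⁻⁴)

S = 2670/0.806² = 4110 W m⁻².
T_eq = [S(1−A)/(4σ)]^(1/4) = [4110×0.56/(4×5.67×10⁻⁸)]^(1/4) = 317.4 K.
ΔT = T_surf − T_eq = 484 − 317.4.

ΔT ≈ 166.6 K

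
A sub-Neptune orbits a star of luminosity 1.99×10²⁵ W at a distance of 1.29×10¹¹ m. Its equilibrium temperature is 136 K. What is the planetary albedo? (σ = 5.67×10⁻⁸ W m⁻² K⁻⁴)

A ≈ 0.18

Flux: S = L/(4πd²) = 1.99×10²⁵/(4π×(1.29×10¹¹)²) = 95.2 W m⁻².
From T_eq⁴ = S(1−A)/(4σ): 1−A = 4σT_eq⁴/S.
1−A = 4 × 5.67×10⁻⁸ × (136)⁴ / 95.2 = 0.815.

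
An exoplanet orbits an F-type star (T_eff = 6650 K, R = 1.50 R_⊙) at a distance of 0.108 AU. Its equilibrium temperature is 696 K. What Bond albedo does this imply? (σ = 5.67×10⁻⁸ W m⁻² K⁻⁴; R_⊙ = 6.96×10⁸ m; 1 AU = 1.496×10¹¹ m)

A ≈ 0.89

R_⋆ = 1.50 × 6.96×10⁸ = 1.04×10⁹ m.
d = 0.108 AU = 1.62×10¹⁰ m.
L = 4πR_⋆²σT_⋆⁴ = 4π(1.04×10⁹)² × 5.67×10⁻⁸ × (6650)⁴ = 1.52×10²⁷ W.
S = L/(4πd²) = 4.63×10⁵ W m⁻².
From T_eq⁴ = S(1−A)/(4σ): 1−A = 4σT_eq⁴/S.
1−A = 4 × 5.67×10⁻⁸ × (696)⁴ / 4.63×10⁵ = 0.115.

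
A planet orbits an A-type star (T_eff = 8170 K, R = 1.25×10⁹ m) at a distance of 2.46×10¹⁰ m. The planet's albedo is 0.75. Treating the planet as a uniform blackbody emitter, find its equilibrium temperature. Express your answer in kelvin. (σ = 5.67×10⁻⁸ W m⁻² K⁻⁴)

L = 4πR_⋆²σT_⋆⁴ = 4π(1.25×10⁹)² × 5.67×10⁻⁸ × (8170)⁴ = 4.96×10²⁷ W.
S = L/(4πd²) = 6.52×10⁵ W m⁻².
Energy balance: absorbed = emitted ⇒ πR²·S(1−A) = 4πR²·σT_eq⁴, so T_eq⁴ = S(1−A)/(4σ).
T_eq = [6.52×10⁵ × 0.25 / (4 × 5.67×10⁻⁸)]^(1/4) = (7.19×10¹¹)^(1/4) = 921 K.

T_eq ≈ 921 K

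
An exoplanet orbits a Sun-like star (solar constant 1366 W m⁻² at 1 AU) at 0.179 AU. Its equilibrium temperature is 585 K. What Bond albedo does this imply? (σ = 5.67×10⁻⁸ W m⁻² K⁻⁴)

A ≈ 0.38

Flux at 0.179 AU: S = 1366/0.179² = 4.26×10⁴ W m⁻².
From T_eq⁴ = S(1−A)/(4σ): 1−A = 4σT_eq⁴/S.
1−A = 4 × 5.67×10⁻⁸ × (585)⁴ / 4.26×10⁴ = 0.623.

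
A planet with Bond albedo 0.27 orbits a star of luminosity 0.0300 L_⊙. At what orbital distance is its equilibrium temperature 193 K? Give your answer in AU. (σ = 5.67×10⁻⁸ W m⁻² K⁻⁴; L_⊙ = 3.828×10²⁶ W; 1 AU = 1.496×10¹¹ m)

d ≈ 0.308 AU

L = 0.0300 × 3.828×10²⁶ = 1.15×10²⁵ W.
From T_eq⁴ = L(1−A)/(16πσd²): d = √[L(1−A)/(16πσT_eq⁴)].
d = √[1.15×10²⁵ × 0.73 / (16π × 5.67×10⁻⁸ × (193)⁴)] = 4.60×10¹⁰ m = 0.308 AU.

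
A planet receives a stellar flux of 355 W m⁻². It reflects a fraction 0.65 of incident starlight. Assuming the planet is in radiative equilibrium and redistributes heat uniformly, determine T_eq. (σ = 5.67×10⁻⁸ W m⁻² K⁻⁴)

Energy balance: absorbed = emitted ⇒ πR²·S(1−A) = 4πR²·σT_eq⁴, so T_eq⁴ = S(1−A)/(4σ).
T_eq = [355 × 0.35 / (4 × 5.67×10⁻⁸)]^(1/4) = (5.48×10⁸)^(1/4) = 153 K.

T_eq ≈ 153 K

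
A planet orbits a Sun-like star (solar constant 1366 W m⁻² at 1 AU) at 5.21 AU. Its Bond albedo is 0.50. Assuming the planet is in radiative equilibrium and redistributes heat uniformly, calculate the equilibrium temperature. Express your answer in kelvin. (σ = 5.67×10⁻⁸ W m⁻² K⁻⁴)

T_eq ≈ 103 K

Flux at 5.21 AU: S = 1366/5.21² = 50.3 W m⁻².
Energy balance: absorbed = emitted ⇒ πR²·S(1−A) = 4πR²·σT_eq⁴, so T_eq⁴ = S(1−A)/(4σ).
T_eq = [50.3 × 0.50 / (4 × 5.67×10⁻⁸)]^(1/4) = (1.11×10⁸)^(1/4) = 103 K.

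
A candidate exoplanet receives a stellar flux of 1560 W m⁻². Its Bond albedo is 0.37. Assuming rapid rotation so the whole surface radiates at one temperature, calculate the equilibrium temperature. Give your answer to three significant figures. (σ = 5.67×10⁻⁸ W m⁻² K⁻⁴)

Energy balance: absorbed = emitted ⇒ πR²·S(1−A) = 4πR²·σT_eq⁴, so T_eq⁴ = S(1−A)/(4σ).
T_eq = [1560 × 0.63 / (4 × 5.67×10⁻⁸)]^(1/4) = (4.33×10⁹)^(1/4) = 257 K.

T_eq ≈ 257 K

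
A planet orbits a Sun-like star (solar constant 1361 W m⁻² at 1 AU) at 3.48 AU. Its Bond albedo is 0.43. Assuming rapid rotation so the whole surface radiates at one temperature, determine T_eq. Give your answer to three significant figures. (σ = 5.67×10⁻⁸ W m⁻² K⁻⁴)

Flux at 3.48 AU: S = 1361/3.48² = 112 W m⁻².
Energy balance: absorbed = emitted ⇒ πR²·S(1−A) = 4πR²·σT_eq⁴, so T_eq⁴ = S(1−A)/(4σ).
T_eq = [112 × 0.57 / (4 × 5.67×10⁻⁸)]^(1/4) = (2.82×10⁸)^(1/4) = 130 K.

T_eq ≈ 130 K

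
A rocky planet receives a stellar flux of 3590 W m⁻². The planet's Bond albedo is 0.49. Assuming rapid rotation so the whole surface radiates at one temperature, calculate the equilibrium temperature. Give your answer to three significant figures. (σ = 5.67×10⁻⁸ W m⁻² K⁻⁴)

Energy balance: absorbed = emitted ⇒ πR²·S(1−A) = 4πR²·σT_eq⁴, so T_eq⁴ = S(1−A)/(4σ).
T_eq = [3590 × 0.51 / (4 × 5.67×10⁻⁸)]^(1/4) = (8.07×10⁹)^(1/4) = 300 K.

T_eq ≈ 300 K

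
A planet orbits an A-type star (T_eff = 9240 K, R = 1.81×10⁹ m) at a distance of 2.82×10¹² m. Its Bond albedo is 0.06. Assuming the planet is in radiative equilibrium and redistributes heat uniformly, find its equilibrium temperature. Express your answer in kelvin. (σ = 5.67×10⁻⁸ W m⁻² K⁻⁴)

L = 4πR_⋆²σT_⋆⁴ = 4π(1.81×10⁹)² × 5.67×10⁻⁸ × (9240)⁴ = 1.70×10²⁸ W.
S = L/(4πd²) = 170 W m⁻².
Energy balance: absorbed = emitted ⇒ πR²·S(1−A) = 4πR²·σT_eq⁴, so T_eq⁴ = S(1−A)/(4σ).
T_eq = [170 × 0.94 / (4 × 5.67×10⁻⁸)]^(1/4) = (7.06×10⁸)^(1/4) = 163 K.

T_eq ≈ 163 K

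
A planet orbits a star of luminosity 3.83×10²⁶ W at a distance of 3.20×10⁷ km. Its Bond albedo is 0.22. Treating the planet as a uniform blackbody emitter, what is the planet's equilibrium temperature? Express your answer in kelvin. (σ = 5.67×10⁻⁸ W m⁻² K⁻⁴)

d = 3.20×10⁷ km = 3.20×10¹⁰ m.
Flux: S = L/(4πd²) = 3.83×10²⁶/(4π×(3.20×10¹⁰)²) = 2.98×10⁴ W m⁻².
Energy balance: absorbed = emitted ⇒ πR²·S(1−A) = 4πR²·σT_eq⁴, so T_eq⁴ = S(1−A)/(4σ).
T_eq = [2.98×10⁴ × 0.78 / (4 × 5.67×10⁻⁸)]^(1/4) = (1.02×10¹¹)^(1/4) = 566 K.

T_eq ≈ 566 K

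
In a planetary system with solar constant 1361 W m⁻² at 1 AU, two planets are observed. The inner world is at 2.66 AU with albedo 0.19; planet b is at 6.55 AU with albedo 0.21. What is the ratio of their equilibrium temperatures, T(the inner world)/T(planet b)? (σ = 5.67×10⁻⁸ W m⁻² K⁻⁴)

T_eq = [S₀(1−A)/(4σd²)]^(1/4), so T ∝ (1−A)^(1/4) / √d.
T₁ = [1361×0.81/(4×5.67×10⁻⁸×2.66²)]^(1/4) = 161.90 K.
T₂ = [1361×0.79/(4×5.67×10⁻⁸×6.55²)]^(1/4) = 102.53 K.

T₁/T₂ ≈ 1.579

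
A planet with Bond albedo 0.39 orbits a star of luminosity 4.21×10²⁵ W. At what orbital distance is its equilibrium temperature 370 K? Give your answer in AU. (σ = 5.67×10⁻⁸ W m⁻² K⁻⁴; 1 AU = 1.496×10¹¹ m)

d ≈ 0.147 AU

From T_eq⁴ = L(1−A)/(16πσd²): d = √[L(1−A)/(16πσT_eq⁴)].
d = √[4.21×10²⁵ × 0.61 / (16π × 5.67×10⁻⁸ × (370)⁴)] = 2.19×10¹⁰ m = 0.147 AU.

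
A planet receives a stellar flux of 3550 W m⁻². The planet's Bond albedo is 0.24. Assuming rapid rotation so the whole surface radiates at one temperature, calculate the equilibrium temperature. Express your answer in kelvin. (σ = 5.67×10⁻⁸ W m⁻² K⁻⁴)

Energy balance: absorbed = emitted ⇒ πR²·S(1−A) = 4πR²·σT_eq⁴, so T_eq⁴ = S(1−A)/(4σ).
T_eq = [3550 × 0.76 / (4 × 5.67×10⁻⁸)]^(1/4) = (1.19×10¹⁰)^(1/4) = 330 K.

T_eq ≈ 330 K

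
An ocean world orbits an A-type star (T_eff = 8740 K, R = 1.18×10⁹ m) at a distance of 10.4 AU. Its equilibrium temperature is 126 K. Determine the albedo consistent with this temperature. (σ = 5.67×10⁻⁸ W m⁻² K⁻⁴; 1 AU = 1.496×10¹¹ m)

A ≈ 0.70

d = 10.4 AU = 1.56×10¹² m.
L = 4πR_⋆²σT_⋆⁴ = 4π(1.18×10⁹)² × 5.67×10⁻⁸ × (8740)⁴ = 5.79×10²⁷ W.
S = L/(4πd²) = 190 W m⁻².
From T_eq⁴ = S(1−A)/(4σ): 1−A = 4σT_eq⁴/S.
1−A = 4 × 5.67×10⁻⁸ × (126)⁴ / 190 = 0.300.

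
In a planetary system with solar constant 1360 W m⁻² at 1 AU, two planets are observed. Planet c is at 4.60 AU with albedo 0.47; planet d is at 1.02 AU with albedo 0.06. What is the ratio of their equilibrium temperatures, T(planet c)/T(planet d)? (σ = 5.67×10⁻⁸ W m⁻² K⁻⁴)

T₁/T₂ ≈ 0.408

T_eq = [S₀(1−A)/(4σd²)]^(1/4), so T ∝ (1−A)^(1/4) / √d.
T₁ = [1360×0.53/(4×5.67×10⁻⁸×4.60²)]^(1/4) = 110.70 K.
T₂ = [1360×0.94/(4×5.67×10⁻⁸×1.02²)]^(1/4) = 271.30 K.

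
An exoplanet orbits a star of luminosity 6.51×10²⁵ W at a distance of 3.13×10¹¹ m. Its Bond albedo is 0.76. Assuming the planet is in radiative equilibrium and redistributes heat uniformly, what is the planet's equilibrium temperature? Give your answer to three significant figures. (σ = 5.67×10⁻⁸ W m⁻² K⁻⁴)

T_eq ≈ 86.5 K

Flux: S = L/(4πd²) = 6.51×10²⁵/(4π×(3.13×10¹¹)²) = 52.9 W m⁻².
Energy balance: absorbed = emitted ⇒ πR²·S(1−A) = 4πR²·σT_eq⁴, so T_eq⁴ = S(1−A)/(4σ).
T_eq = [52.9 × 0.24 / (4 × 5.67×10⁻⁸)]^(1/4) = (5.60×10⁷)^(1/4) = 86.5 K.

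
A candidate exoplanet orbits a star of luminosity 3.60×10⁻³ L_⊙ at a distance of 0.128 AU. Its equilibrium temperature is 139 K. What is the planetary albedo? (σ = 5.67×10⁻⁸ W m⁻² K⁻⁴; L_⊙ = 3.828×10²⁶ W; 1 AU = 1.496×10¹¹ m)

A ≈ 0.72

d = 0.128 AU = 1.91×10¹⁰ m.
L = 3.60×10⁻³ × 3.828×10²⁶ = 1.38×10²⁴ W.
Flux: S = L/(4πd²) = 1.38×10²⁴/(4π×(1.91×10¹⁰)²) = 299 W m⁻².
From T_eq⁴ = S(1−A)/(4σ): 1−A = 4σT_eq⁴/S.
1−A = 4 × 5.67×10⁻⁸ × (139)⁴ / 299 = 0.283.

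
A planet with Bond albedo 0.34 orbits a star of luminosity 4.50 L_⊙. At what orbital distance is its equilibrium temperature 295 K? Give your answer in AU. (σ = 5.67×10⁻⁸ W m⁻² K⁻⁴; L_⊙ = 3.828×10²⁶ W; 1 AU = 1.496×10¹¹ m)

L = 4.50 × 3.828×10²⁶ = 1.72×10²⁷ W.
From T_eq⁴ = L(1−A)/(16πσd²): d = √[L(1−A)/(16πσT_eq⁴)].
d = √[1.72×10²⁷ × 0.66 / (16π × 5.67×10⁻⁸ × (295)⁴)] = 2.30×10¹¹ m = 1.53 AU.

d ≈ 1.53 AU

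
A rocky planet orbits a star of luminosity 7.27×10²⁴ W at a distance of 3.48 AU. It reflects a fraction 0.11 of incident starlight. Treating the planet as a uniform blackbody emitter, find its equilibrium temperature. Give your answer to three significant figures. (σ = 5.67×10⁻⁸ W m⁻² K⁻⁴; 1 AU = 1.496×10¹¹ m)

d = 3.48 AU = 5.21×10¹¹ m.
Flux: S = L/(4πd²) = 7.27×10²⁴/(4π×(5.21×10¹¹)²) = 2.13 W m⁻².
Energy balance: absorbed = emitted ⇒ πR²·S(1−A) = 4πR²·σT_eq⁴, so T_eq⁴ = S(1−A)/(4σ).
T_eq = [2.13 × 0.89 / (4 × 5.67×10⁻⁸)]^(1/4) = (8.38×10⁶)^(1/4) = 53.8 K.

T_eq ≈ 53.8 K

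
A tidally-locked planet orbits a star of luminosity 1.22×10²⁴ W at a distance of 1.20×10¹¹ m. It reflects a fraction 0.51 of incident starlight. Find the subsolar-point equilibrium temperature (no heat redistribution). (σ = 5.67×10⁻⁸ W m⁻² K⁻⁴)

Flux: S = L/(4πd²) = 1.22×10²⁴/(4π×(1.20×10¹¹)²) = 6.74 W m⁻².
At the subsolar point the surface absorbs S(1−A) and emits σT⁴ per unit area — no factor of 4, since only the local patch is in balance.
T = [6.74 × 0.49 / 5.67×10⁻⁸]^(1/4) = (5.83×10⁷)^(1/4) = 87.4 K.

T_ss ≈ 87.4 K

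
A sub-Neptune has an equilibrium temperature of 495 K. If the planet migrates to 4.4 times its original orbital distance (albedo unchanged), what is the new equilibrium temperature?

T_eq ≈ 236 K

T_eq ∝ L^(1/4) · d^(−1/2).
T′ = 495 / 4.4^(1/2) = 236 K.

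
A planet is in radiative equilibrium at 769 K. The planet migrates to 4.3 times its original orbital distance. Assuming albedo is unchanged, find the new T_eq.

T_eq ≈ 371 K

T_eq ∝ L^(1/4) · d^(−1/2).
T′ = 769 / 4.3^(1/2) = 371 K.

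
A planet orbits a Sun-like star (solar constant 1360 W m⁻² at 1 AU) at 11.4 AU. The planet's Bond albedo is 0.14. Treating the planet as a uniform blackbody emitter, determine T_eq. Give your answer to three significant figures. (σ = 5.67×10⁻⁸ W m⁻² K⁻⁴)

Flux at 11.4 AU: S = 1360/11.4² = 10.5 W m⁻².
Energy balance: absorbed = emitted ⇒ πR²·S(1−A) = 4πR²·σT_eq⁴, so T_eq⁴ = S(1−A)/(4σ).
T_eq = [10.5 × 0.86 / (4 × 5.67×10⁻⁸)]^(1/4) = (3.97×10⁷)^(1/4) = 79.4 K.

T_eq ≈ 79.4 K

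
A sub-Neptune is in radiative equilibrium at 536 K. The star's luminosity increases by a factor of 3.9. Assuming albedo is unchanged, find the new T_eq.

T_eq ≈ 753 K

T_eq ∝ L^(1/4) · d^(−1/2).
T′ = 536 × 3.9^(1/4) = 753 K.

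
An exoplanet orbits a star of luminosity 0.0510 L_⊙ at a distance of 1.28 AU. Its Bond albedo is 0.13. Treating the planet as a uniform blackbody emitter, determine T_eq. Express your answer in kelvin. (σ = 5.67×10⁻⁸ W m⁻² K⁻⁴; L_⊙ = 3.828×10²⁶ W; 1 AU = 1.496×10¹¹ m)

T_eq ≈ 113 K

d = 1.28 AU = 1.91×10¹¹ m.
L = 0.0510 × 3.828×10²⁶ = 1.95×10²⁵ W.
Flux: S = L/(4πd²) = 1.95×10²⁵/(4π×(1.91×10¹¹)²) = 42.4 W m⁻².
Energy balance: absorbed = emitted ⇒ πR²·S(1−A) = 4πR²·σT_eq⁴, so T_eq⁴ = S(1−A)/(4σ).
T_eq = [42.4 × 0.87 / (4 × 5.67×10⁻⁸)]^(1/4) = (1.63×10⁸)^(1/4) = 113 K.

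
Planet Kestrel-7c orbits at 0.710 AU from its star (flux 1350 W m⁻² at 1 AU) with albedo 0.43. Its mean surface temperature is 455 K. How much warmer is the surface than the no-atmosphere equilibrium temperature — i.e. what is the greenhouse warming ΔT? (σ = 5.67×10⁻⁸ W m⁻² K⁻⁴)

ΔT ≈ 168.6 K

S = 1350/0.710² = 2678 W m⁻².
T_eq = [S(1−A)/(4σ)]^(1/4) = [2678×0.57/(4×5.67×10⁻⁸)]^(1/4) = 286.4 K.
ΔT = T_surf − T_eq = 455 − 286.4.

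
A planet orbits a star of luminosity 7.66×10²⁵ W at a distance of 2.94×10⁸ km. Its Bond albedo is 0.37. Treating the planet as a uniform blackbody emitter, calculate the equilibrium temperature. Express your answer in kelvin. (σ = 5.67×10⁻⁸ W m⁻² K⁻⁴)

T_eq ≈ 118 K

d = 2.94×10⁸ km = 2.94×10¹¹ m.
Flux: S = L/(4πd²) = 7.66×10²⁵/(4π×(2.94×10¹¹)²) = 70.5 W m⁻².
Energy balance: absorbed = emitted ⇒ πR²·S(1−A) = 4πR²·σT_eq⁴, so T_eq⁴ = S(1−A)/(4σ).
T_eq = [70.5 × 0.63 / (4 × 5.67×10⁻⁸)]^(1/4) = (1.96×10⁸)^(1/4) = 118 K.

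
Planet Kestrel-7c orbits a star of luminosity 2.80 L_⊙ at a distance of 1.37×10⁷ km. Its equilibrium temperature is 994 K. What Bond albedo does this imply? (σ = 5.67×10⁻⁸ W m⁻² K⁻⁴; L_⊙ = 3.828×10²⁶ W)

d = 1.37×10⁷ km = 1.37×10¹⁰ m.
L = 2.80 × 3.828×10²⁶ = 1.07×10²⁷ W.
Flux: S = L/(4πd²) = 1.07×10²⁷/(4π×(1.37×10¹⁰)²) = 4.54×10⁵ W m⁻².
From T_eq⁴ = S(1−A)/(4σ): 1−A = 4σT_eq⁴/S.
1−A = 4 × 5.67×10⁻⁸ × (994)⁴ / 4.54×10⁵ = 0.487.

A ≈ 0.51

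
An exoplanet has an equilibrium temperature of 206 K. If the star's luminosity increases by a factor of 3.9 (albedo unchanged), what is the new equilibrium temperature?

T_eq ≈ 289 K

T_eq ∝ L^(1/4) · d^(−1/2).
T′ = 206 × 3.9^(1/4) = 289 K.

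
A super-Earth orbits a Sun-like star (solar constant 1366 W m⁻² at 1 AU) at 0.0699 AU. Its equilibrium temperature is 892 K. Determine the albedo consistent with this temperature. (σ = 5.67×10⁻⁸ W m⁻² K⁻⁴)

A ≈ 0.49

Flux at 0.0699 AU: S = 1366/0.0699² = 2.80×10⁵ W m⁻².
From T_eq⁴ = S(1−A)/(4σ): 1−A = 4σT_eq⁴/S.
1−A = 4 × 5.67×10⁻⁸ × (892)⁴ / 2.80×10⁵ = 0.514.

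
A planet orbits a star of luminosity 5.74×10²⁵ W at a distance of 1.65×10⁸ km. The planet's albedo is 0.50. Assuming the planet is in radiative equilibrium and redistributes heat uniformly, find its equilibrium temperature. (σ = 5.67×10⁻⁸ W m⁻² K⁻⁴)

d = 1.65×10⁸ km = 1.65×10¹¹ m.
Flux: S = L/(4πd²) = 5.74×10²⁵/(4π×(1.65×10¹¹)²) = 168 W m⁻².
Energy balance: absorbed = emitted ⇒ πR²·S(1−A) = 4πR²·σT_eq⁴, so T_eq⁴ = S(1−A)/(4σ).
T_eq = [168 × 0.50 / (4 × 5.67×10⁻⁸)]^(1/4) = (3.70×10⁸)^(1/4) = 139 K.

T_eq ≈ 139 K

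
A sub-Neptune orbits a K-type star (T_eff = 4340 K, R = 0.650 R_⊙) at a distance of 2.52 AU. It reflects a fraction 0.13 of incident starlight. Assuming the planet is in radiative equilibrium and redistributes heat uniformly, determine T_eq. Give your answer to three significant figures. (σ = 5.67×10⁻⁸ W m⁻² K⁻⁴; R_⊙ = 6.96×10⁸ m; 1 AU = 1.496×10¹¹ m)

T_eq ≈ 103 K

R_⋆ = 0.650 × 6.96×10⁸ = 4.52×10⁸ m.
d = 2.52 AU = 3.77×10¹¹ m.
L = 4πR_⋆²σT_⋆⁴ = 4π(4.52×10⁸)² × 5.67×10⁻⁸ × (4340)⁴ = 5.17×10²⁵ W.
S = L/(4πd²) = 29.0 W m⁻².
Energy balance: absorbed = emitted ⇒ πR²·S(1−A) = 4πR²·σT_eq⁴, so T_eq⁴ = S(1−A)/(4σ).
T_eq = [29.0 × 0.87 / (4 × 5.67×10⁻⁸)]^(1/4) = (1.11×10⁸)^(1/4) = 103 K.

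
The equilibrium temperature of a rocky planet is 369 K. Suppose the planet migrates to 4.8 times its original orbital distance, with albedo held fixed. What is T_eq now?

T_eq ≈ 168 K

T_eq ∝ L^(1/4) · d^(−1/2).
T′ = 369 / 4.8^(1/2) = 168 K.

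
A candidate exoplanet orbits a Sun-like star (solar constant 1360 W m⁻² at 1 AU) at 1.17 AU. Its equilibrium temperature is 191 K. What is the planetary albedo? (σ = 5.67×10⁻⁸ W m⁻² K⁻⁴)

Flux at 1.17 AU: S = 1360/1.17² = 993 W m⁻².
From T_eq⁴ = S(1−A)/(4σ): 1−A = 4σT_eq⁴/S.
1−A = 4 × 5.67×10⁻⁸ × (191)⁴ / 993 = 0.304.

A ≈ 0.70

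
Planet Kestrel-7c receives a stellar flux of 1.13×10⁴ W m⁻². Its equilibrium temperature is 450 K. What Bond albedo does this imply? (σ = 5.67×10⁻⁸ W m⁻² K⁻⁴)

A ≈ 0.18

From T_eq⁴ = S(1−A)/(4σ): 1−A = 4σT_eq⁴/S.
1−A = 4 × 5.67×10⁻⁸ × (450)⁴ / 1.13×10⁴ = 0.823.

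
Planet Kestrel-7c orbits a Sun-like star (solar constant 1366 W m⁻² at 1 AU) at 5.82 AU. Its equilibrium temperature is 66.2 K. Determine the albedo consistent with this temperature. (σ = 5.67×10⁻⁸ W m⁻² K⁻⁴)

A ≈ 0.89

Flux at 5.82 AU: S = 1366/5.82² = 40.3 W m⁻².
From T_eq⁴ = S(1−A)/(4σ): 1−A = 4σT_eq⁴/S.
1−A = 4 × 5.67×10⁻⁸ × (66.2)⁴ / 40.3 = 0.108.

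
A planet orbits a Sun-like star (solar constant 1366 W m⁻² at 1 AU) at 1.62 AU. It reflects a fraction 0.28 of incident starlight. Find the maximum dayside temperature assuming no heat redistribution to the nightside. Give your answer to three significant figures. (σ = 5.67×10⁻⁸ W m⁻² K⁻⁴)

Flux at 1.62 AU: S = 1366/1.62² = 520 W m⁻².
With no redistribution each surface element balances locally: S(1−A) = σT⁴.
T = [520 × 0.72 / 5.67×10⁻⁸]^(1/4) = (6.61×10⁹)^(1/4) = 285 K.

T_ss ≈ 285 K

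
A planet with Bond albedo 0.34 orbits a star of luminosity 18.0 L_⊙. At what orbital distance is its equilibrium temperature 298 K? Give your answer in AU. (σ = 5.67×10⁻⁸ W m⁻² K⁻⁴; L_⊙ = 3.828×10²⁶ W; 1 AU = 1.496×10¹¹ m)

L = 18.0 × 3.828×10²⁶ = 6.89×10²⁷ W.
From T_eq⁴ = L(1−A)/(16πσd²): d = √[L(1−A)/(16πσT_eq⁴)].
d = √[6.89×10²⁷ × 0.66 / (16π × 5.67×10⁻⁸ × (298)⁴)] = 4.50×10¹¹ m = 3.01 AU.

d ≈ 3.01 AU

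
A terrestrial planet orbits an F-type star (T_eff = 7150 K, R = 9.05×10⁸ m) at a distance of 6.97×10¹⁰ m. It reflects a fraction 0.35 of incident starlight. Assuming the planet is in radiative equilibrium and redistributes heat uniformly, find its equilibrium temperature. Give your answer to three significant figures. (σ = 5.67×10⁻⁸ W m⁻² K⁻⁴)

L = 4πR_⋆²σT_⋆⁴ = 4π(9.05×10⁸)² × 5.67×10⁻⁸ × (7150)⁴ = 1.53×10²⁷ W.
S = L/(4πd²) = 2.50×10⁴ W m⁻².
Energy balance: absorbed = emitted ⇒ πR²·S(1−A) = 4πR²·σT_eq⁴, so T_eq⁴ = S(1−A)/(4σ).
T_eq = [2.50×10⁴ × 0.65 / (4 × 5.67×10⁻⁸)]^(1/4) = (7.16×10¹⁰)^(1/4) = 517 K.

T_eq ≈ 517 K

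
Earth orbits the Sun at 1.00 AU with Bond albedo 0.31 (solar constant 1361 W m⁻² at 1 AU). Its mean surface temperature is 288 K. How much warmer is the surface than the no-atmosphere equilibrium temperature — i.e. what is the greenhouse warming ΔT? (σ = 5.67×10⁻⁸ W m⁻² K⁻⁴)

ΔT ≈ 34.3 K

S = 1361/1.00² = 1361 W m⁻².
T_eq = [S(1−A)/(4σ)]^(1/4) = [1361×0.69/(4×5.67×10⁻⁸)]^(1/4) = 253.7 K.
ΔT = T_surf − T_eq = 288 − 253.7.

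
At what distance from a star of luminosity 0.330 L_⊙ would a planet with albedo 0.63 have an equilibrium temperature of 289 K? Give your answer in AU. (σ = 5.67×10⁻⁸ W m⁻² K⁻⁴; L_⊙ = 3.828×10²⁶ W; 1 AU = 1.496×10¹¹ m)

d ≈ 0.324 AU

L = 0.330 × 3.828×10²⁶ = 1.26×10²⁶ W.
From T_eq⁴ = L(1−A)/(16πσd²): d = √[L(1−A)/(16πσT_eq⁴)].
d = √[1.26×10²⁶ × 0.37 / (16π × 5.67×10⁻⁸ × (289)⁴)] = 4.85×10¹⁰ m = 0.324 AU.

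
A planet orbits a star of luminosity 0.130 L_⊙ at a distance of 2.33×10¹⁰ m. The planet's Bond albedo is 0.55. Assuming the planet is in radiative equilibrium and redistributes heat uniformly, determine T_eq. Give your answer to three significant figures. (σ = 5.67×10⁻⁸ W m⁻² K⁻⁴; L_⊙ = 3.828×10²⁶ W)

T_eq ≈ 347 K

L = 0.130 × 3.828×10²⁶ = 4.98×10²⁵ W.
Flux: S = L/(4πd²) = 4.98×10²⁵/(4π×(2.33×10¹⁰)²) = 7290 W m⁻².
Energy balance: absorbed = emitted ⇒ πR²·S(1−A) = 4πR²·σT_eq⁴, so T_eq⁴ = S(1−A)/(4σ).
T_eq = [7290 × 0.45 / (4 × 5.67×10⁻⁸)]^(1/4) = (1.45×10¹⁰)^(1/4) = 347 K.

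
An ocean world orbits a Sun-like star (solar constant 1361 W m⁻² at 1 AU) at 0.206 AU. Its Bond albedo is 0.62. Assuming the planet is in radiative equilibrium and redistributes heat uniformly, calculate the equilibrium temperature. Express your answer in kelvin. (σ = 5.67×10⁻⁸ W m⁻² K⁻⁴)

T_eq ≈ 481 K

Flux at 0.206 AU: S = 1361/0.206² = 3.21×10⁴ W m⁻².
Energy balance: absorbed = emitted ⇒ πR²·S(1−A) = 4πR²·σT_eq⁴, so T_eq⁴ = S(1−A)/(4σ).
T_eq = [3.21×10⁴ × 0.38 / (4 × 5.67×10⁻⁸)]^(1/4) = (5.37×10¹⁰)^(1/4) = 481 K.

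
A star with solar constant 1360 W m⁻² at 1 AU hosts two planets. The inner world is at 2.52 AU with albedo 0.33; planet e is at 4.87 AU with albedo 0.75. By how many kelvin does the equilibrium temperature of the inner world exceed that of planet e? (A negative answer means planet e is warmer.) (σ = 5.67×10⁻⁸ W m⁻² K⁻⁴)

T_eq = [S₀(1−A)/(4σd²)]^(1/4), so T ∝ (1−A)^(1/4) / √d.
T₁ = [1360×0.67/(4×5.67×10⁻⁸×2.52²)]^(1/4) = 158.60 K.
T₂ = [1360×0.25/(4×5.67×10⁻⁸×4.87²)]^(1/4) = 89.17 K.

ΔT ≈ 69.4 K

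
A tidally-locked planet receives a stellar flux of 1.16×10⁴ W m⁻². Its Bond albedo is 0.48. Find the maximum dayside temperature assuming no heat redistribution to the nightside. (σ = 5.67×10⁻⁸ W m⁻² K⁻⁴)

T_ss ≈ 571 K

With no redistribution each surface element balances locally: S(1−A) = σT⁴.
T = [1.16×10⁴ × 0.52 / 5.67×10⁻⁸]^(1/4) = (1.06×10¹¹)^(1/4) = 571 K.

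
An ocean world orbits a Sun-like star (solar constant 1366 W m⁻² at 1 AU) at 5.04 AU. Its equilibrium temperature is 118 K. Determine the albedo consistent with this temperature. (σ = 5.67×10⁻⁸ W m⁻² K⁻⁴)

A ≈ 0.18

Flux at 5.04 AU: S = 1366/5.04² = 53.8 W m⁻².
From T_eq⁴ = S(1−A)/(4σ): 1−A = 4σT_eq⁴/S.
1−A = 4 × 5.67×10⁻⁸ × (118)⁴ / 53.8 = 0.818.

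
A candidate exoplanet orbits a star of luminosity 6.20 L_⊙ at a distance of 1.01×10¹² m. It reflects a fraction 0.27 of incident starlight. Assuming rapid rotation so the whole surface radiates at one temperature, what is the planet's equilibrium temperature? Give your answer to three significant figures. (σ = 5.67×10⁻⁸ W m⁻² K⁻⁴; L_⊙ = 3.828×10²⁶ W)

T_eq ≈ 156 K

L = 6.20 × 3.828×10²⁶ = 2.37×10²⁷ W.
Flux: S = L/(4πd²) = 2.37×10²⁷/(4π×(1.01×10¹²)²) = 185 W m⁻².
Energy balance: absorbed = emitted ⇒ πR²·S(1−A) = 4πR²·σT_eq⁴, so T_eq⁴ = S(1−A)/(4σ).
T_eq = [185 × 0.73 / (4 × 5.67×10⁻⁸)]^(1/4) = (5.96×10⁸)^(1/4) = 156 K.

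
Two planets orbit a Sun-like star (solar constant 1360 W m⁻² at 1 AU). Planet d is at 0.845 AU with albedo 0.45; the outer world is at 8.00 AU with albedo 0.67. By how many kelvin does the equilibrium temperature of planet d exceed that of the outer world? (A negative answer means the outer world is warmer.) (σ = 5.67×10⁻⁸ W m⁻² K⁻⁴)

ΔT ≈ 186.1 K

T_eq = [S₀(1−A)/(4σd²)]^(1/4), so T ∝ (1−A)^(1/4) / √d.
T₁ = [1360×0.55/(4×5.67×10⁻⁸×0.845²)]^(1/4) = 260.70 K.
T₂ = [1360×0.33/(4×5.67×10⁻⁸×8.00²)]^(1/4) = 74.57 K.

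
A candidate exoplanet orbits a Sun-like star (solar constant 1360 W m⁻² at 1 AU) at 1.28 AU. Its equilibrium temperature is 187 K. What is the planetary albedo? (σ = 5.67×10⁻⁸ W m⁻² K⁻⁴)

Flux at 1.28 AU: S = 1360/1.28² = 830 W m⁻².
From T_eq⁴ = S(1−A)/(4σ): 1−A = 4σT_eq⁴/S.
1−A = 4 × 5.67×10⁻⁸ × (187)⁴ / 830 = 0.334.

A ≈ 0.67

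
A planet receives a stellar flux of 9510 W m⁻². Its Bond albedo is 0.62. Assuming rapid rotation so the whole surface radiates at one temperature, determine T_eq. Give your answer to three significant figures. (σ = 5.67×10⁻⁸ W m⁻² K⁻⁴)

Energy balance: absorbed = emitted ⇒ πR²·S(1−A) = 4πR²·σT_eq⁴, so T_eq⁴ = S(1−A)/(4σ).
T_eq = [9510 × 0.38 / (4 × 5.67×10⁻⁸)]^(1/4) = (1.59×10¹⁰)^(1/4) = 355 K.

T_eq ≈ 355 K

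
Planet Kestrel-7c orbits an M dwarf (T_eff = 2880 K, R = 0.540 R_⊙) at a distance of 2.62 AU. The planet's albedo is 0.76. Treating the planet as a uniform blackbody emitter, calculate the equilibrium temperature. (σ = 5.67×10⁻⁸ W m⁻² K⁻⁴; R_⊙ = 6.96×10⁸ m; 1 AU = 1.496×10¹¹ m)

T_eq ≈ 44.1 K

R_⋆ = 0.540 × 6.96×10⁸ = 3.76×10⁸ m.
d = 2.62 AU = 3.92×10¹¹ m.
L = 4πR_⋆²σT_⋆⁴ = 4π(3.76×10⁸)² × 5.67×10⁻⁸ × (2880)⁴ = 6.92×10²⁴ W.
S = L/(4πd²) = 3.59 W m⁻².
Energy balance: absorbed = emitted ⇒ πR²·S(1−A) = 4πR²·σT_eq⁴, so T_eq⁴ = S(1−A)/(4σ).
T_eq = [3.59 × 0.24 / (4 × 5.67×10⁻⁸)]^(1/4) = (3.80×10⁶)^(1/4) = 44.1 K.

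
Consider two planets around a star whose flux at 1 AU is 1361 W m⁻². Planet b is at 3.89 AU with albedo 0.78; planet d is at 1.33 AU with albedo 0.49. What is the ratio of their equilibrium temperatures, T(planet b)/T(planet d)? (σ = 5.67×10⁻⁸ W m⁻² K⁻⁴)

T_eq = [S₀(1−A)/(4σd²)]^(1/4), so T ∝ (1−A)^(1/4) / √d.
T₁ = [1361×0.22/(4×5.67×10⁻⁸×3.89²)]^(1/4) = 96.65 K.
T₂ = [1361×0.51/(4×5.67×10⁻⁸×1.33²)]^(1/4) = 203.95 K.

T₁/T₂ ≈ 0.474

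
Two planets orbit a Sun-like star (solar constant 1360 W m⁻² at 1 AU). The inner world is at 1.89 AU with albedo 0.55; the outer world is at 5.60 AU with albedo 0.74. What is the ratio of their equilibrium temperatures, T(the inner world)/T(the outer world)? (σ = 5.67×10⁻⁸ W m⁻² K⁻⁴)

T_eq = [S₀(1−A)/(4σd²)]^(1/4), so T ∝ (1−A)^(1/4) / √d.
T₁ = [1360×0.45/(4×5.67×10⁻⁸×1.89²)]^(1/4) = 165.79 K.
T₂ = [1360×0.26/(4×5.67×10⁻⁸×5.60²)]^(1/4) = 83.97 K.

T₁/T₂ ≈ 1.974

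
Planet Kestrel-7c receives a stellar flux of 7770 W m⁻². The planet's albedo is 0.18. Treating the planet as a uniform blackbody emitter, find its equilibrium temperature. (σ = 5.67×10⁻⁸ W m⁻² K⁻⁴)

Energy balance: absorbed = emitted ⇒ πR²·S(1−A) = 4πR²·σT_eq⁴, so T_eq⁴ = S(1−A)/(4σ).
T_eq = [7770 × 0.82 / (4 × 5.67×10⁻⁸)]^(1/4) = (2.81×10¹⁰)^(1/4) = 409 K.

T_eq ≈ 409 K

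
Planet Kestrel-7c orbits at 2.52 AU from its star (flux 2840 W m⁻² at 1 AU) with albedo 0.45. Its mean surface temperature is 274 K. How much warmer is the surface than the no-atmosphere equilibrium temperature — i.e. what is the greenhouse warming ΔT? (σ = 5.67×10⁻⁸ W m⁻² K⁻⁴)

ΔT ≈ 92.5 K

S = 2840/2.52² = 447.2 W m⁻².
T_eq = [S(1−A)/(4σ)]^(1/4) = [447.2×0.55/(4×5.67×10⁻⁸)]^(1/4) = 181.5 K.
ΔT = T_surf − T_eq = 274 − 181.5.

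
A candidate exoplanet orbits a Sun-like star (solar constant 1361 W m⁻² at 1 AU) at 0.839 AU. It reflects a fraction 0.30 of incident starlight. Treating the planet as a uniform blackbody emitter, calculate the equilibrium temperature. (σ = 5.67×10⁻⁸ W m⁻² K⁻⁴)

T_eq ≈ 278 K

Flux at 0.839 AU: S = 1361/0.839² = 1930 W m⁻².
Energy balance: absorbed = emitted ⇒ πR²·S(1−A) = 4πR²·σT_eq⁴, so T_eq⁴ = S(1−A)/(4σ).
T_eq = [1930 × 0.70 / (4 × 5.67×10⁻⁸)]^(1/4) = (5.97×10⁹)^(1/4) = 278 K.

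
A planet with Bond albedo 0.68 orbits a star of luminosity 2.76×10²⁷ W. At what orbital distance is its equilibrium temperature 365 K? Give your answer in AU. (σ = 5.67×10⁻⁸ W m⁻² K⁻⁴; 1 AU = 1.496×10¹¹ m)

d ≈ 0.883 AU

From T_eq⁴ = L(1−A)/(16πσd²): d = √[L(1−A)/(16πσT_eq⁴)].
d = √[2.76×10²⁷ × 0.32 / (16π × 5.67×10⁻⁸ × (365)⁴)] = 1.32×10¹¹ m = 0.883 AU.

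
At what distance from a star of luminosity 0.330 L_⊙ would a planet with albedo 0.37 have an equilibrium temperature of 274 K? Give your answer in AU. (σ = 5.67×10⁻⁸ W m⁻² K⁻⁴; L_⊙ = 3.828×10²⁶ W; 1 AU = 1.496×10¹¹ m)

L = 0.330 × 3.828×10²⁶ = 1.26×10²⁶ W.
From T_eq⁴ = L(1−A)/(16πσd²): d = √[L(1−A)/(16πσT_eq⁴)].
d = √[1.26×10²⁶ × 0.63 / (16π × 5.67×10⁻⁸ × (274)⁴)] = 7.04×10¹⁰ m = 0.470 AU.

d ≈ 0.470 AU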